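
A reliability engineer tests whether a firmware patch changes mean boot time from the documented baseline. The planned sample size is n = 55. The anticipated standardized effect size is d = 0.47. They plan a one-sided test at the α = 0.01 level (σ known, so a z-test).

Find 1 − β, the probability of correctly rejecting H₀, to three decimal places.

Power ≈ 0.877

Noncentrality parameter: δ = d·√n = 0.47 × √55 = 3.4856
One-sided α = 0.01 → critical value z_{0.01} = 2.326.
Power = Φ(δ − 2.326) = Φ(1.159) = 0.8768.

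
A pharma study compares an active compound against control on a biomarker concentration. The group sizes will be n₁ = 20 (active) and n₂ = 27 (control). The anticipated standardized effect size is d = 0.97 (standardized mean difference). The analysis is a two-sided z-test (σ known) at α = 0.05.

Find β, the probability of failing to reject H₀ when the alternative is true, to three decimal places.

Noncentrality parameter: δ = d / √(1/n₁ + 1/n₂) = 0.97 / √(1/20 + 1/27) = 3.2879
Two-sided α = 0.05 → critical value z_{0.025} = 1.960.
Power = Φ(δ − 1.960) + Φ(−δ − 1.960) = Φ(1.328) + Φ(-5.248) = 0.9079 + 0.0000 = 0.9079.
Type II error: β = 1 − power = 1 − 0.9079 = 0.0921.

β ≈ 0.092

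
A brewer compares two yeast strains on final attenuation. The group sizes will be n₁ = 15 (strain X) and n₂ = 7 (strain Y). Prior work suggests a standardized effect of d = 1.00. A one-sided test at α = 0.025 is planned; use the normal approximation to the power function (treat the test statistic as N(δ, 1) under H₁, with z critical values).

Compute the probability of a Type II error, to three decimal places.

β ≈ 0.411

Noncentrality parameter: δ = d / √(1/n₁ + 1/n₂) = 1.00 / √(1/15 + 1/7) = 2.1847
One-sided α = 0.025 → critical value z_{0.025} = 1.960.
Power = P(Z > 1.960 − δ) = Φ(0.225) = 0.5889.
Type II error: β = 1 − power = 1 − 0.5889 = 0.4111.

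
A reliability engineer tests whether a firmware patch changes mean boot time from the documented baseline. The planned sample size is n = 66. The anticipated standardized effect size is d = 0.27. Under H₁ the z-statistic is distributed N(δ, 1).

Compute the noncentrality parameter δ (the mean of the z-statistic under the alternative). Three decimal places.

δ ≈ 2.193

The noncentrality parameter scales effect size by the design's sample-size factor: δ = d·√n = 0.27 × √66 = 2.1935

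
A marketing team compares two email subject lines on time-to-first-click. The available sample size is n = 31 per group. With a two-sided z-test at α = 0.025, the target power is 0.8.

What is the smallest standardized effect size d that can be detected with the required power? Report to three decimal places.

Need Φ(δ − 2.241) = 0.8, so δ = 2.241 + 0.842 = 3.083.
(The second rejection-region term Φ(−δ − z_{α/2}) is negligible and dropped.)
δ = d·√(n/2) ⇒ d = δ/√(n/2) = 3.083/√(31/2) = 0.7831.

d ≈ 0.783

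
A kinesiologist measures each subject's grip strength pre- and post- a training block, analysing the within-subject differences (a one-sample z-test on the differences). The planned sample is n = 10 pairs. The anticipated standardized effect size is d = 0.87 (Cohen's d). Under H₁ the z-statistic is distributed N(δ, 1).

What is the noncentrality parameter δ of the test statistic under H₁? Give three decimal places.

δ ≈ 2.751

δ = d·√n = 0.87 × √10 = 2.7512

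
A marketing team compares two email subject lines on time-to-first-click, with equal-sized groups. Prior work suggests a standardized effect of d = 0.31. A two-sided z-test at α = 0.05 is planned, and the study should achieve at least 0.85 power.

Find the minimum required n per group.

Set Φ(δ − 1.960) = 0.85; then δ − 1.960 = Φ⁻¹(0.85) = 1.036, giving δ = 2.996.
(Ignoring the negligible lower-tail rejection probability gives the usual closed-form inversion.)
δ = d·√(n/2) ⇒ n = 2(δ/d)² = 2 × (2.996 / 0.31)² = 186.86.
Rounding up, n = 187 per group.

n = 187 per group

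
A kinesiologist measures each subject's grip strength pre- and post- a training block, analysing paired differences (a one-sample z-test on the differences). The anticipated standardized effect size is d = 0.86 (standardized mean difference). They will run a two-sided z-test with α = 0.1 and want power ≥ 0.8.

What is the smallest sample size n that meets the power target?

Set Φ(δ − 1.645) = 0.8; then δ − 1.645 = Φ⁻¹(0.8) = 0.842, giving δ = 2.486.
(For δ > 0 the lower-tail rejection region contributes negligibly to power, so the one-term inversion is standard.)
δ = d·√n ⇒ n = (δ/d)² = (2.486 / 0.86)² = 8.36.
Round up to the next whole unit.

n = 9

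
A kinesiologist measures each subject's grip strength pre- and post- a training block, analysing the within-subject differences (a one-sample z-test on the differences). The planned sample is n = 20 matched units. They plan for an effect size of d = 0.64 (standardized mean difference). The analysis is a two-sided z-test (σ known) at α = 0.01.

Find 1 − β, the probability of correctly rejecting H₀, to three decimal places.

Power ≈ 0.613

Noncentrality parameter: δ = d·√n = 0.64 × √20 = 2.8622
Two-sided α = 0.01 → critical value z_{0.005} = 2.576.
Power = Φ(δ − 2.576) + Φ(−δ − 2.576) = Φ(0.286) + Φ(-5.438) = 0.6127 + 0.0000 = 0.6127.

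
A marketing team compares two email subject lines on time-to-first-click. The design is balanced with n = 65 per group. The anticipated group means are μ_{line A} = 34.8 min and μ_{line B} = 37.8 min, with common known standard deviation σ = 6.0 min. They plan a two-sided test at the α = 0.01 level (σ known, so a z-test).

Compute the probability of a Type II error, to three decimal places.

β ≈ 0.392

Standardized effect: d = |μ_{line A} − μ_{line B}| / σ = |34.8 − 37.8| / 6.0 = 0.5000
Noncentrality parameter: δ = d·√(n/2) = 0.5000 × √(65/2) = 2.8504
Two-sided α = 0.01 → critical value z_{0.005} = 2.576.
Power = Φ(δ − 2.576) + Φ(−δ − 2.576) = Φ(0.275) + Φ(-5.426) = 0.6082 + 0.0000 = 0.6082.
Type II error: β = 1 − power = 1 − 0.6082 = 0.3918.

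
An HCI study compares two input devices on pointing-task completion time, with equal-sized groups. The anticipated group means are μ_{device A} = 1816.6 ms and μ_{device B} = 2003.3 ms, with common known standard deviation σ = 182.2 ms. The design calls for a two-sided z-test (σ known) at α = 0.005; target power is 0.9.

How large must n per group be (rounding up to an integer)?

Standardized effect: d = |μ_{device A} − μ_{device B}| / σ = |1816.6 − 2003.3| / 182.2 = 1.0247
For power 0.9 need Φ(δ − z_{0.0025}) = 0.9, so δ = z_{0.0025} + z_{0.10} = 2.807 + 1.282 = 4.089.
(For δ > 0 the lower-tail rejection region contributes negligibly to power, so the one-term inversion is standard.)
δ = d·√(n/2) ⇒ n = 2(δ/d)² = 2 × (4.089 / 1.0247)² = 31.84.
Rounding up, n = 32 per group.

n = 32 per group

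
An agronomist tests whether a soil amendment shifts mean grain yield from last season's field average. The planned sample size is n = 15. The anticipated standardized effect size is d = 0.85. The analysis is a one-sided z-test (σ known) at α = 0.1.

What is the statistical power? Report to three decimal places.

Power ≈ 0.978

Noncentrality parameter: δ = d·√n = 0.85 × √15 = 3.2920
One-sided α = 0.1 → critical value z_{0.1} = 1.282.
Power = P(Z > 1.282 − δ) = Φ(2.010) = 0.9778.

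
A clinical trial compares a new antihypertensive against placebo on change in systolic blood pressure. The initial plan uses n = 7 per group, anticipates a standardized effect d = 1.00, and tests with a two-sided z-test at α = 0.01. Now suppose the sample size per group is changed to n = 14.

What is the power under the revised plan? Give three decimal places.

With n = 14 per group: δ = d·√(n/2) = 1.00 × √(14/2) = 2.6458. Critical value z_{0.005} = 2.576.
Revised power = Φ(δ − 2.576) + Φ(−δ − 2.576) = Φ(0.070) + Φ(-5.222) = 0.5279 + 0.0000 = 0.5279.

Power ≈ 0.528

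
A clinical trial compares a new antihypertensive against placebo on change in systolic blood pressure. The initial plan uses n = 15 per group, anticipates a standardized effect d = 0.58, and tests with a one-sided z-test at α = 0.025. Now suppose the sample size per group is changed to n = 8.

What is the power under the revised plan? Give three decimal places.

Power ≈ 0.212

With n = 8 per group: δ = d·√(n/2) = 0.58 × √(8/2) = 1.1600. Critical value z_{0.025} = 1.960.
Revised power = Φ(δ − 1.960) = Φ(-0.800) = 0.2119.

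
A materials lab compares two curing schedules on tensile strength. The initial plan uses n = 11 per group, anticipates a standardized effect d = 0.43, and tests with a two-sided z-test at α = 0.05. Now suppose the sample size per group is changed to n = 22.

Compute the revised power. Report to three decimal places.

Power ≈ 0.297

With n = 22 per group: δ = d·√(n/2) = 0.43 × √(22/2) = 1.4261. Critical value z_{0.025} = 1.960.
Revised power = Φ(δ − 1.960) + Φ(−δ − 1.960) = Φ(-0.534) + Φ(-3.386) = 0.2967 + 0.0004 = 0.2971.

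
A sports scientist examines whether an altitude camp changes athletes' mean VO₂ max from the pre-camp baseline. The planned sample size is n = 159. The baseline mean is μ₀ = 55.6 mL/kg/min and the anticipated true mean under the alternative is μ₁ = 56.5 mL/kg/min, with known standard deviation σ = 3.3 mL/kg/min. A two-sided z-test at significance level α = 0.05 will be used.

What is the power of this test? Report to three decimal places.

Standardized effect: d = |μ₁ − μ₀| / σ = |56.5 − 55.6| / 3.3 = 0.2727
Noncentrality parameter: δ = d·√n = 0.2727 × √159 = 3.4390
Critical value for a two-sided test at α = 0.05: z_{α/2} = 1.960.
Power = Φ(δ − 1.960) + Φ(−δ − 1.960) = Φ(1.479) + Φ(-5.399) = 0.9304 + 0.0000 = 0.9304.

Power ≈ 0.930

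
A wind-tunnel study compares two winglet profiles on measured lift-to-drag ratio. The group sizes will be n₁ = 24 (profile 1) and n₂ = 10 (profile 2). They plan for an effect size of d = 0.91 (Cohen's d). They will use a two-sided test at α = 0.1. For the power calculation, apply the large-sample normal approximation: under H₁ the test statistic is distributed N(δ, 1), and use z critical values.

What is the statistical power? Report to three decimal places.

Power ≈ 0.780

Noncentrality parameter: δ = d / √(1/n₁ + 1/n₂) = 0.91 / √(1/24 + 1/10) = 2.4177
Critical value for a two-sided test at α = 0.1: z_{α/2} = 1.645.
Power = Φ(δ − 1.645) + Φ(−δ − 1.645) = Φ(0.773) + Φ(-4.063) = 0.7802 + 0.0000 = 0.7802.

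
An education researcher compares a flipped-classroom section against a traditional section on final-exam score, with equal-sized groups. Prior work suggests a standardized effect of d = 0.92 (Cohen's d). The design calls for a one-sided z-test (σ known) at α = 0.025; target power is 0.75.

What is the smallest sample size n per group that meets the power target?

Set Φ(δ − 1.960) = 0.75; then δ − 1.960 = Φ⁻¹(0.75) = 0.674, giving δ = 2.634.
δ = d·√(n/2) ⇒ n = 2(δ/d)² = 2 × (2.634 / 0.92)² = 16.40.
Round up to the next whole unit.

n = 17 per group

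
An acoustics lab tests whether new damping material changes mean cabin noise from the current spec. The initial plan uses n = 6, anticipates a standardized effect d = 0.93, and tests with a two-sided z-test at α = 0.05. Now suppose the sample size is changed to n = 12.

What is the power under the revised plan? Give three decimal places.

With n = 12: δ = d·√n = 0.93 × √12 = 3.2216. Critical value z_{0.025} = 1.960.
Revised power = Φ(δ − 1.960) + Φ(−δ − 1.960) = Φ(1.262) + Φ(-5.182) = 0.8965 + 0.0000 = 0.8965.

Power ≈ 0.896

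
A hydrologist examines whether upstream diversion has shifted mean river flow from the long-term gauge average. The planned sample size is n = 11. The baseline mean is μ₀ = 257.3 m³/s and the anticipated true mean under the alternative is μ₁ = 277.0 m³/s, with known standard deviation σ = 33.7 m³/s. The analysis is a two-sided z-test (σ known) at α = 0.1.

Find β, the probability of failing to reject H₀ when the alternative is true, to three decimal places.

Standardized effect: d = |μ₁ − μ₀| / σ = |277.0 − 257.3| / 33.7 = 0.5846
Noncentrality parameter: δ = d·√n = 0.5846 × √11 = 1.9388
Two-sided α = 0.1 → critical value z_{0.05} = 1.645.
Power = Φ(δ − 1.645) + Φ(−δ − 1.645) = Φ(0.294) + Φ(-3.584) = 0.6156 + 0.0002 = 0.6158.
Type II error: β = 1 − power = 1 − 0.6158 = 0.3842.

β ≈ 0.384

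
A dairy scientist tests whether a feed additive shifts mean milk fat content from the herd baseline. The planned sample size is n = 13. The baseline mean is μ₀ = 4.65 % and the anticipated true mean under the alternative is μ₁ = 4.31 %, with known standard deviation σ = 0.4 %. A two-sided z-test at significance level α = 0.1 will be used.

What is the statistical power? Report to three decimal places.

Power ≈ 0.922

Standardized effect: d = |μ₁ − μ₀| / σ = |4.31 − 4.65| / 0.4 = 0.8500
Noncentrality parameter: δ = d·√n = 0.8500 × √13 = 3.0647
Two-sided α = 0.1 → critical value z_{0.05} = 1.645.
Power = Φ(δ − 1.645) + Φ(−δ − 1.645) = Φ(1.420) + Φ(-4.710) = 0.9222 + 0.0000 = 0.9222.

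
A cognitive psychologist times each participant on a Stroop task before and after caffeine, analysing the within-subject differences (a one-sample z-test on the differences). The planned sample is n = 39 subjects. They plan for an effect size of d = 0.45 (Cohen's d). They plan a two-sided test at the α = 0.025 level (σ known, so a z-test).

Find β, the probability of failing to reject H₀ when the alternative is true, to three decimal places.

Noncentrality parameter: δ = d·√n = 0.45 × √39 = 2.8102
Two-sided α = 0.025 → critical value z_{0.0125} = 2.241.
Power = Φ(δ − 2.241) + Φ(−δ − 2.241) = Φ(0.569) + Φ(-5.052) = 0.7153 + 0.0000 = 0.7153.
Type II error: β = 1 − power = 1 − 0.7153 = 0.2847.

β ≈ 0.285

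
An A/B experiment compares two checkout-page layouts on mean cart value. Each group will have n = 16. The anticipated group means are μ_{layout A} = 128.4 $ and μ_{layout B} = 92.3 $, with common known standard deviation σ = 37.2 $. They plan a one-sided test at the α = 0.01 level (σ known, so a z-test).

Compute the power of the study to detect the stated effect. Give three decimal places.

Standardized effect: d = |μ_{layout A} − μ_{layout B}| / σ = |128.4 − 92.3| / 37.2 = 0.9704
Noncentrality parameter: λ = d·√(n/2) = 0.9704 × √(16/2) = 2.7448
One-sided α = 0.01 → critical value z_{0.01} = 2.326.
Power = Φ(λ − 2.326) = Φ(0.418) = 0.6622.

Power ≈ 0.662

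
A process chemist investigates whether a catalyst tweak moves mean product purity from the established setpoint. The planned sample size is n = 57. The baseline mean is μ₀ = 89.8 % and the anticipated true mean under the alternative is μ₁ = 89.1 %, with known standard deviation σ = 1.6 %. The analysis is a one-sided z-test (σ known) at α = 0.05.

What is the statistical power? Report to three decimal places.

Standardized effect: d = |μ₁ − μ₀| / σ = |89.1 − 89.8| / 1.6 = 0.4375
Noncentrality parameter: δ = d·√n = 0.4375 × √57 = 3.3031
One-sided α = 0.05 → critical value z_{0.05} = 1.645.
Power = P(Z > 1.645 − δ) = Φ(1.658) = 0.9514.

Power ≈ 0.951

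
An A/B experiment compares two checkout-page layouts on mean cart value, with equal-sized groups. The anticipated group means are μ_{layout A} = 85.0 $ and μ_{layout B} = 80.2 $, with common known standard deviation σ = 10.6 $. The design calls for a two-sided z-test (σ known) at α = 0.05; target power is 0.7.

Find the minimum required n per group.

n = 61 per group

Standardized effect: d = |μ_{layout A} − μ_{layout B}| / σ = |85.0 − 80.2| / 10.6 = 0.4528
For power 0.7 need Φ(δ − z_{0.025}) = 0.7, so δ = z_{0.025} + z_{0.30} = 1.960 + 0.524 = 2.484.
(For δ > 0 the lower-tail rejection region contributes negligibly to power, so the one-term inversion is standard.)
δ = d·√(n/2) ⇒ n = 2(δ/d)² = 2 × (2.484 / 0.4528)² = 60.20.
Round up to the next whole unit.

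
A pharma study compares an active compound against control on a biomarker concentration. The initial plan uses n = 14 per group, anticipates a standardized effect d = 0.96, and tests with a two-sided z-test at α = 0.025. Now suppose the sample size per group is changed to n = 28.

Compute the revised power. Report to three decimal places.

Power ≈ 0.912

With n = 28 per group: δ = d·√(n/2) = 0.96 × √(28/2) = 3.5920. Critical value z_{0.0125} = 2.241.
Revised power = Φ(δ − 2.241) + Φ(−δ − 2.241) = Φ(1.351) + Φ(-5.833) = 0.9116 + 0.0000 = 0.9116.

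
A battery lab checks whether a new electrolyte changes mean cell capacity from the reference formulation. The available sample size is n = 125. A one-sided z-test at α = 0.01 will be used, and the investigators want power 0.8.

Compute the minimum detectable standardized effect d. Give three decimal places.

d ≈ 0.283

Need Φ(δ − 2.326) = 0.8, so δ = 2.326 + 0.842 = 3.168.
δ = d·√n ⇒ d = δ/√n = 3.168/√125 = 0.2834.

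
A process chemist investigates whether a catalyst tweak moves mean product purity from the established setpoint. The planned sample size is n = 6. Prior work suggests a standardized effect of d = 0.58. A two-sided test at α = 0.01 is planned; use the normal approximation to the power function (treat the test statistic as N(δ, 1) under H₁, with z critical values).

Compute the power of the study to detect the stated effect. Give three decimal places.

Power ≈ 0.124

Noncentrality parameter: δ = d·√n = 0.58 × √6 = 1.4207
Two-sided α = 0.01 → critical value z_{0.005} = 2.576.
Power = Φ(δ − 2.576) + Φ(−δ − 2.576) = Φ(-1.155) + Φ(-3.997) = 0.1240 + 0.0000 = 0.1241.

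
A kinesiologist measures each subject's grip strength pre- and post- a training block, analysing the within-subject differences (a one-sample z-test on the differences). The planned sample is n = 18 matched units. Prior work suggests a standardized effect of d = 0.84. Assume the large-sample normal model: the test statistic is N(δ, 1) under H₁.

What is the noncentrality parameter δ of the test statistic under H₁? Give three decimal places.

δ ≈ 3.564

The noncentrality parameter scales effect size by the design's sample-size factor: δ = d·√n = 0.84 × √18 = 3.5638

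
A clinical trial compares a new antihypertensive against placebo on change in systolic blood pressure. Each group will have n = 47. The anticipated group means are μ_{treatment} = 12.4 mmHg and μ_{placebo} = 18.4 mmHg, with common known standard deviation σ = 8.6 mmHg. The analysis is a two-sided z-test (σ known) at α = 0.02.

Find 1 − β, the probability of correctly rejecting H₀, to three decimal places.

Power ≈ 0.854

Standardized effect: d = |μ_{treatment} − μ_{placebo}| / σ = |12.4 − 18.4| / 8.6 = 0.6977
Noncentrality parameter: δ = d·√(n/2) = 0.6977 × √(47/2) = 3.3821
Two-sided α = 0.02 → critical value z_{0.01} = 2.326.
Power = Φ(δ − 2.326) + Φ(−δ − 2.326) = Φ(1.056) + Φ(-5.708) = 0.8545 + 0.0000 = 0.8545.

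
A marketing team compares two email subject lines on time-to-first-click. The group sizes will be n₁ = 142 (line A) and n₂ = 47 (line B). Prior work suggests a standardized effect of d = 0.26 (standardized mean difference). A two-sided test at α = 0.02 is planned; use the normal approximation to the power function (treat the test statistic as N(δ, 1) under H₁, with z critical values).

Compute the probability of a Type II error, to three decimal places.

β ≈ 0.783

Noncentrality parameter: δ = d / √(1/n₁ + 1/n₂) = 0.26 / √(1/142 + 1/47) = 1.5450
Critical value for a two-sided test at α = 0.02: z_{α/2} = 2.326.
Power = Φ(δ − 2.326) + Φ(−δ − 2.326) = Φ(-0.781) + Φ(-3.871) = 0.2173 + 0.0001 = 0.2174.
Type II error: β = 1 − power = 1 − 0.2174 = 0.7826.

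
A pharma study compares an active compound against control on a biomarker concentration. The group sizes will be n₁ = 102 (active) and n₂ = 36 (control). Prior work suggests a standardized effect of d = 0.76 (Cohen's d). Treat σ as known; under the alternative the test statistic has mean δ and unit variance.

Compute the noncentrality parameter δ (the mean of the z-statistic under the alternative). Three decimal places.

δ ≈ 3.920

The noncentrality parameter scales effect size by the design's sample-size factor: δ = d / √(1/n₁ + 1/n₂) = 0.76 / √(1/102 + 1/36) = 3.9204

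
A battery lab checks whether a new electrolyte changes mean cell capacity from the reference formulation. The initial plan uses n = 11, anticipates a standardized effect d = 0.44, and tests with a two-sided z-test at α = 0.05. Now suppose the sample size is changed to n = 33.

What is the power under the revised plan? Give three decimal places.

With n = 33: δ = d·√n = 0.44 × √33 = 2.5276. Critical value z_{0.025} = 1.960.
Revised power = Φ(δ − 1.960) + Φ(−δ − 1.960) = Φ(0.568) + Φ(-4.488) = 0.7149 + 0.0000 = 0.7149.

Power ≈ 0.715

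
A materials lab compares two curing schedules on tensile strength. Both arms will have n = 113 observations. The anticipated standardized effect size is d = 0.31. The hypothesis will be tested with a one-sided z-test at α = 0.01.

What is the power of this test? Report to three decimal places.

Noncentrality parameter: λ = d·√(n/2) = 0.31 × √(113/2) = 2.3302
Critical value for a one-sided test at α = 0.01: z_α = 2.326.
Power = Φ(λ − 2.326) = Φ(0.004) = 0.5015.

Power ≈ 0.502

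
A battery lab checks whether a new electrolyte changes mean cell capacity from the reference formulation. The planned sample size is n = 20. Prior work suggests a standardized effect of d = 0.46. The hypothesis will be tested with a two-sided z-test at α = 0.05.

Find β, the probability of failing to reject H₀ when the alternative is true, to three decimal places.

Noncentrality parameter: λ = d·√n = 0.46 × √20 = 2.0572
Critical value for a two-sided test at α = 0.05: z_{α/2} = 1.960.
Power = Φ(λ − 1.960) + Φ(−λ − 1.960) = Φ(0.097) + Φ(-4.017) = 0.5387 + 0.0000 = 0.5388.
Type II error: β = 1 − power = 1 − 0.5388 = 0.4612.

β ≈ 0.461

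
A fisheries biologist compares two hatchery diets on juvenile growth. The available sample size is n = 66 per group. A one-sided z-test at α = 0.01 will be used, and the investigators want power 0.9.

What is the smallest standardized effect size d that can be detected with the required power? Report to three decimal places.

Required noncentrality: δ = z_{0.01} + z_{0.10} = 2.326 + 1.282 = 3.608.
δ = d·√(n/2) ⇒ d = δ/√(n/2) = 3.608/√(66/2) = 0.6281.

d ≈ 0.628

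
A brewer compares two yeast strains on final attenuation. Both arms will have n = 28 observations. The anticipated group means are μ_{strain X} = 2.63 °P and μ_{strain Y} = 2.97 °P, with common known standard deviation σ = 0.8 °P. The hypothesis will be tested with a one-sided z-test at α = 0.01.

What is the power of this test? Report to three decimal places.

Power ≈ 0.231

Standardized effect: d = |μ_{strain X} − μ_{strain Y}| / σ = |2.63 − 2.97| / 0.8 = 0.4250
Noncentrality parameter: δ = d·√(n/2) = 0.4250 × √(28/2) = 1.5902
One-sided α = 0.01 → critical value z_{0.01} = 2.326.
Power = Φ(δ − 2.326) = Φ(-0.736) = 0.2308.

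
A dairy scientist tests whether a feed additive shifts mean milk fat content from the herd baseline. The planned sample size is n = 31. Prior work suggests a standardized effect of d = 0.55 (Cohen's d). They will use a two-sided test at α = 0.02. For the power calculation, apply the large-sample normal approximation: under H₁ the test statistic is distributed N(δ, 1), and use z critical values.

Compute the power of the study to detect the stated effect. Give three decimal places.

Power ≈ 0.769

Noncentrality parameter: δ = d·√n = 0.55 × √31 = 3.0623
Critical value for a two-sided test at α = 0.02: z_{α/2} = 2.326.
Power = Φ(δ − 2.326) + Φ(−δ − 2.326) = Φ(0.736) + Φ(-5.389) = 0.7691 + 0.0000 = 0.7691.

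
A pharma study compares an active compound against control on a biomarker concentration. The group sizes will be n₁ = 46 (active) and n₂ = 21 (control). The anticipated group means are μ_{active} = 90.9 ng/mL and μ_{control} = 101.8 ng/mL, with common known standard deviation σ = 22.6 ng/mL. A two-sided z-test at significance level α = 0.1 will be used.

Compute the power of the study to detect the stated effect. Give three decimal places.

Power ≈ 0.574

Standardized effect: d = |μ_{active} − μ_{control}| / σ = |90.9 − 101.8| / 22.6 = 0.4823
Noncentrality parameter: λ = d / √(1/n₁ + 1/n₂) = 0.4823 / √(1/46 + 1/21) = 1.8313
Two-sided α = 0.1 → critical value z_{0.05} = 1.645.
Power = Φ(λ − 1.645) + Φ(−λ − 1.645) = Φ(0.186) + Φ(-3.476) = 0.5740 + 0.0003 = 0.5742.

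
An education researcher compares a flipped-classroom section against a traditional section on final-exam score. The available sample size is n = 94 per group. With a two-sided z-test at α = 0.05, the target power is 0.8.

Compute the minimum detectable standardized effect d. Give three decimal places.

Required noncentrality: δ = z_{0.025} + z_{0.20} = 1.960 + 0.842 = 2.802.
(The second rejection-region term Φ(−δ − z_{α/2}) is negligible and dropped.)
δ = d·√(n/2) ⇒ d = δ/√(n/2) = 2.802/√(94/2) = 0.4087.

d ≈ 0.409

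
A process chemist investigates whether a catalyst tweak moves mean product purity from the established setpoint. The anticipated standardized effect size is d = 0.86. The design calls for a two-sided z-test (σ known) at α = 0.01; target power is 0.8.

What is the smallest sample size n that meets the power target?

For power 0.8 need Φ(δ − z_{0.005}) = 0.8, so δ = z_{0.005} + z_{0.20} = 2.576 + 0.842 = 3.417.
(For δ > 0 the lower-tail rejection region contributes negligibly to power, so the one-term inversion is standard.)
δ = d·√n ⇒ n = (δ/d)² = (3.417 / 0.86)² = 15.79.
Round up to the next whole unit.

n = 16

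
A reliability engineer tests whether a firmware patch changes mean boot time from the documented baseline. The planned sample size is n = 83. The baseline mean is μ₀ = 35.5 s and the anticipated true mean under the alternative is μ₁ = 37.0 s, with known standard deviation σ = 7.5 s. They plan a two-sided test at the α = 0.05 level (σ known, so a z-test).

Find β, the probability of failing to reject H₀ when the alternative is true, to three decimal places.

Standardized effect: d = |μ₁ − μ₀| / σ = |37.0 − 35.5| / 7.5 = 0.2000
Noncentrality parameter: δ = d·√n = 0.2000 × √83 = 1.8221
Critical value for a two-sided test at α = 0.05: z_{α/2} = 1.960.
Power = Φ(δ − 1.960) + Φ(−δ − 1.960) = Φ(-0.138) + Φ(-3.782) = 0.4452 + 0.0001 = 0.4452.
Type II error: β = 1 − power = 1 − 0.4452 = 0.5548.

β ≈ 0.555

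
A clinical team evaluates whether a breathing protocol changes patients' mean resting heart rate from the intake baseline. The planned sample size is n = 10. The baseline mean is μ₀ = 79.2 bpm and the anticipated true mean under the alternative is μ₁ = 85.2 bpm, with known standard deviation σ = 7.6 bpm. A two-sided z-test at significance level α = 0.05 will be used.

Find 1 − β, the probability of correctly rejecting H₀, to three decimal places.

Standardized effect: d = |μ₁ − μ₀| / σ = |85.2 − 79.2| / 7.6 = 0.7895
Noncentrality parameter: λ = d·√n = 0.7895 × √10 = 2.4965
Critical value for a two-sided test at α = 0.05: z_{α/2} = 1.960.
Power = Φ(λ − 1.960) + Φ(−λ − 1.960) = Φ(0.537) + Φ(-4.456) = 0.7042 + 0.0000 = 0.7042.

Power ≈ 0.704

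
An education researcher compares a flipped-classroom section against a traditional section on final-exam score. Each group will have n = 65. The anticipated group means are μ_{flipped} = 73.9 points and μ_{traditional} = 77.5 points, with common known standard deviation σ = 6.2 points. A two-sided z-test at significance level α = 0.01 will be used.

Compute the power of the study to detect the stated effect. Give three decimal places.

Standardized effect: d = |μ_{flipped} − μ_{traditional}| / σ = |73.9 − 77.5| / 6.2 = 0.5806
Noncentrality parameter: δ = d·√(n/2) = 0.5806 × √(65/2) = 3.3102
Two-sided α = 0.01 → critical value z_{0.005} = 2.576.
Power = Φ(δ − 2.576) + Φ(−δ − 2.576) = Φ(0.734) + Φ(-5.886) = 0.7686 + 0.0000 = 0.7686.

Power ≈ 0.769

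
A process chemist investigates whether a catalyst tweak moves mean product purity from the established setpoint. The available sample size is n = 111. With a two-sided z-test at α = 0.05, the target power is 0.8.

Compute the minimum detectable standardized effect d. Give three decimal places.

Need Φ(δ − 1.960) = 0.8, so δ = 1.960 + 0.842 = 2.802.
(Lower-tail contribution to power is negligible for δ > 0.)
δ = d·√n ⇒ d = δ/√n = 2.802/√111 = 0.2659.

d ≈ 0.266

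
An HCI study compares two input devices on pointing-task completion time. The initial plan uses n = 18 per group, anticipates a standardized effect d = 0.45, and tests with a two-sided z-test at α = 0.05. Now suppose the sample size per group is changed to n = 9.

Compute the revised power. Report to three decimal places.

With n = 9 per group: δ = d·√(n/2) = 0.45 × √(9/2) = 0.9546. Critical value z_{0.025} = 1.960.
Revised power = Φ(δ − 1.960) + Φ(−δ − 1.960) = Φ(-1.005) + Φ(-2.915) = 0.1574 + 0.0018 = 0.1591.

Power ≈ 0.159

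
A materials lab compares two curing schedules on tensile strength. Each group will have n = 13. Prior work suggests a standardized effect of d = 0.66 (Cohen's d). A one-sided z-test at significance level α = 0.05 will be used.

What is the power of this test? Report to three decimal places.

Power ≈ 0.515

Noncentrality parameter: δ = d·√(n/2) = 0.66 × √(13/2) = 1.6827
Critical value for a one-sided test at α = 0.05: z_α = 1.645.
Power = Φ(δ − 1.645) = Φ(0.038) = 0.5151.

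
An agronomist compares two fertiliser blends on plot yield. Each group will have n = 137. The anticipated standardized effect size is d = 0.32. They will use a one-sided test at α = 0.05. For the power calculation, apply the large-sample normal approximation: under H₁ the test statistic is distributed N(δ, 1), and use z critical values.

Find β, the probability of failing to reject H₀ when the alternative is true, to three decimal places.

Noncentrality parameter: δ = d·√(n/2) = 0.32 × √(137/2) = 2.6485
Critical value for a one-sided test at α = 0.05: z_α = 1.645.
Power = Φ(δ − 1.645) = Φ(1.004) = 0.8422.
Type II error: β = 1 − power = 1 − 0.8422 = 0.1578.

β ≈ 0.158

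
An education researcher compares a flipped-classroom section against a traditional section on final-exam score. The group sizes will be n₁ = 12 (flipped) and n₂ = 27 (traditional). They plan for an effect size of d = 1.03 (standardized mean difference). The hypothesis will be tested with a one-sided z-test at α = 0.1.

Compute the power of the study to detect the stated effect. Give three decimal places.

Power ≈ 0.954

Noncentrality parameter: δ = d / √(1/n₁ + 1/n₂) = 1.03 / √(1/12 + 1/27) = 2.9688
Critical value for a one-sided test at α = 0.1: z_α = 1.282.
Power = P(Z > 1.282 − δ) = Φ(1.687) = 0.9542.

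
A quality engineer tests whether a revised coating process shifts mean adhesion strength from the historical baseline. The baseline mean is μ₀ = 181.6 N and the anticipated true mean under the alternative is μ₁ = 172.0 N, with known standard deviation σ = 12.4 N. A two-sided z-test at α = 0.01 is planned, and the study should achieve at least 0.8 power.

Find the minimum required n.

Standardized effect: d = |μ₁ − μ₀| / σ = |172.0 − 181.6| / 12.4 = 0.7742
Set Φ(δ − 2.576) = 0.8; then δ − 2.576 = Φ⁻¹(0.8) = 0.842, giving δ = 3.417.
(Ignoring the negligible lower-tail rejection probability gives the usual closed-form inversion.)
δ = d·√n ⇒ n = (δ/d)² = (3.417 / 0.7742)² = 19.49.
Rounding up, n = 20.

n = 20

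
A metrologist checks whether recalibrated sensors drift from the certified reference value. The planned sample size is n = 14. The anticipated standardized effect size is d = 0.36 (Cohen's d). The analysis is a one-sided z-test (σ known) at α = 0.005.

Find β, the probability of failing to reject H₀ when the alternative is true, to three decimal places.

β ≈ 0.890

Noncentrality parameter: δ = d·√n = 0.36 × √14 = 1.3470
Critical value for a one-sided test at α = 0.005: z_α = 2.576.
Power = P(Z > 2.576 − δ) = Φ(-1.229) = 0.1096.
Type II error: β = 1 − power = 1 − 0.1096 = 0.8904.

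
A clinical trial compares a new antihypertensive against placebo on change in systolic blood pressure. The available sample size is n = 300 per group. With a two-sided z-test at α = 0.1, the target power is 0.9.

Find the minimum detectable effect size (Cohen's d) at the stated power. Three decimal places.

d ≈ 0.239

Required noncentrality: δ = z_{0.05} + z_{0.10} = 1.645 + 1.282 = 2.926.
(The second rejection-region term Φ(−δ − z_{α/2}) is negligible and dropped.)
δ = d·√(n/2) ⇒ d = δ/√(n/2) = 2.926/√(300/2) = 0.2389.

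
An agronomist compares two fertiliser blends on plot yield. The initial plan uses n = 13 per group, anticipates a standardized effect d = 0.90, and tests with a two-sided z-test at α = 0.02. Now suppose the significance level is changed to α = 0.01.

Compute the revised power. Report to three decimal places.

δ = d·√(n/2) = 0.90 × √(13/2) = 2.2946 (unchanged). New critical value: z_{0.005} = 2.576.
Revised power = Φ(δ − 2.576) + Φ(−δ − 2.576) = Φ(-0.281) + Φ(-4.870) = 0.3893 + 0.0000 = 0.3893.

Power ≈ 0.389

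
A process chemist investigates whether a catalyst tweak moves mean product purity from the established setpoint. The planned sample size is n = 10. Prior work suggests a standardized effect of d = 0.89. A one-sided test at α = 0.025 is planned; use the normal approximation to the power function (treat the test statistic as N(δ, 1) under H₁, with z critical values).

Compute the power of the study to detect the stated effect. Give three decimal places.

Power ≈ 0.804

Noncentrality parameter: δ = d·√n = 0.89 × √10 = 2.8144
One-sided α = 0.025 → critical value z_{0.025} = 1.960.
Power = Φ(δ − 1.960) = Φ(0.854) = 0.8036.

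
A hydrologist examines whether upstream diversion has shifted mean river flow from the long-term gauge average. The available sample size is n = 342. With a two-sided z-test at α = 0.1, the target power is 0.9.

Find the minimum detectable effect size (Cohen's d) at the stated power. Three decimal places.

d ≈ 0.158

Required noncentrality: δ = z_{0.05} + z_{0.10} = 1.645 + 1.282 = 2.926.
(Lower-tail contribution to power is negligible for δ > 0.)
δ = d·√n ⇒ d = δ/√n = 2.926/√342 = 0.1582.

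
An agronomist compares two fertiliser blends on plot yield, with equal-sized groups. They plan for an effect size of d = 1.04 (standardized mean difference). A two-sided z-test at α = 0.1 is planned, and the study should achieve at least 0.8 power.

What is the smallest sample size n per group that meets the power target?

n = 12 per group

Set Φ(δ − 1.645) = 0.8; then δ − 1.645 = Φ⁻¹(0.8) = 0.842, giving δ = 2.486.
(Ignoring the negligible lower-tail rejection probability gives the usual closed-form inversion.)
δ = d·√(n/2) ⇒ n = 2(δ/d)² = 2 × (2.486 / 1.04)² = 11.43.
Rounding up, n = 12 per group.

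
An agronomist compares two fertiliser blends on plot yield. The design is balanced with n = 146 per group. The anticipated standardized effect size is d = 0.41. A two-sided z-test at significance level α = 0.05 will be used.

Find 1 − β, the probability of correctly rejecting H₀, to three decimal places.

Power ≈ 0.939

Noncentrality parameter: δ = d·√(n/2) = 0.41 × √(146/2) = 3.5030
Critical value for a two-sided test at α = 0.05: z_{α/2} = 1.960.
Power = Φ(δ − 1.960) + Φ(−δ − 1.960) = Φ(1.543) + Φ(-5.463) = 0.9386 + 0.0000 = 0.9386.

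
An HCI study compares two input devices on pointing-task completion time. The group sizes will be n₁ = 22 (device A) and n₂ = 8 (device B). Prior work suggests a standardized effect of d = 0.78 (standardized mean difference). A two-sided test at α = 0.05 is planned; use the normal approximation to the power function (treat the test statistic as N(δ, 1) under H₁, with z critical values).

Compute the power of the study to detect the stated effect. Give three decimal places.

Noncentrality parameter: δ = d / √(1/n₁ + 1/n₂) = 0.78 / √(1/22 + 1/8) = 1.8893
Critical value for a two-sided test at α = 0.05: z_{α/2} = 1.960.
Power = Φ(δ − 1.960) + Φ(−δ − 1.960) = Φ(-0.071) + Φ(-3.849) = 0.4718 + 0.0001 = 0.4719.

Power ≈ 0.472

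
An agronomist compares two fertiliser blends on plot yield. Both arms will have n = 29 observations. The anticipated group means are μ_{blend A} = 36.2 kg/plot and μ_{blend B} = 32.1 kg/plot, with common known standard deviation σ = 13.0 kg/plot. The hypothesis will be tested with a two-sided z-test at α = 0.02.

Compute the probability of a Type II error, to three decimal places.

Standardized effect: d = |μ_{blend A} − μ_{blend B}| / σ = |36.2 − 32.1| / 13.0 = 0.3154
Noncentrality parameter: δ = d·√(n/2) = 0.3154 × √(29/2) = 1.2009
Two-sided α = 0.02 → critical value z_{0.01} = 2.326.
Power = Φ(δ − 2.326) + Φ(−δ − 2.326) = Φ(-1.125) + Φ(-3.527) = 0.1302 + 0.0002 = 0.1304.
Type II error: β = 1 − power = 1 − 0.1304 = 0.8696.

β ≈ 0.870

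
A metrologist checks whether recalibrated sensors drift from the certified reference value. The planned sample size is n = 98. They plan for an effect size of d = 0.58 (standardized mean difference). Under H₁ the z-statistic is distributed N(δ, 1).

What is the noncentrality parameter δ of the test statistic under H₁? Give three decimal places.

δ = d·√n = 0.58 × √98 = 5.7417

δ ≈ 5.742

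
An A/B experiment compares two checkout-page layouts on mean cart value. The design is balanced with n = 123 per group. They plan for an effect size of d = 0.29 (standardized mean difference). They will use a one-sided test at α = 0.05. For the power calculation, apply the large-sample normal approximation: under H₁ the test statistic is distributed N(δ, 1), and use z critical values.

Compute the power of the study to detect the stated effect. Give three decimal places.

Noncentrality parameter: δ = d·√(n/2) = 0.29 × √(123/2) = 2.2742
Critical value for a one-sided test at α = 0.05: z_α = 1.645.
Power = P(Z > 1.645 − δ) = Φ(0.629) = 0.7355.

Power ≈ 0.735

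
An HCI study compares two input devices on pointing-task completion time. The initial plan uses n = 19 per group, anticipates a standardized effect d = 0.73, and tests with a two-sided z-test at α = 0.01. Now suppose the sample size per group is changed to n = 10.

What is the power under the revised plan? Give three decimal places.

With n = 10 per group: δ = d·√(n/2) = 0.73 × √(10/2) = 1.6323. Critical value z_{0.005} = 2.576.
Revised power = Φ(δ − 2.576) + Φ(−δ − 2.576) = Φ(-0.943) + Φ(-4.208) = 0.1727 + 0.0000 = 0.1727.

Power ≈ 0.173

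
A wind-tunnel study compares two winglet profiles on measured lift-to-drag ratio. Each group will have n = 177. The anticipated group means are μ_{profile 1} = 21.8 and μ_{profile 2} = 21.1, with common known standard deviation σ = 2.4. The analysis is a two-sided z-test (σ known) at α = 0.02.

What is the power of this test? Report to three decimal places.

Power ≈ 0.662

Standardized effect: d = |μ_{profile 1} − μ_{profile 2}| / σ = |21.8 − 21.1| / 2.4 = 0.2917
Noncentrality parameter: δ = d·√(n/2) = 0.2917 × √(177/2) = 2.7438
Critical value for a two-sided test at α = 0.02: z_{α/2} = 2.326.
Power = Φ(δ − 2.326) + Φ(−δ − 2.326) = Φ(0.417) + Φ(-5.070) = 0.6618 + 0.0000 = 0.6618.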